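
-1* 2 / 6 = -1 / 3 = -0.33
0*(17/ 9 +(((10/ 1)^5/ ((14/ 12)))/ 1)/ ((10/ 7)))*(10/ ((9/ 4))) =0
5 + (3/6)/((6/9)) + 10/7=201/28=7.18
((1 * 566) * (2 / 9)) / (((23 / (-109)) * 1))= -123388 / 207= -596.08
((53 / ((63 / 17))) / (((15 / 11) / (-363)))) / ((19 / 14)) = -2398462 / 855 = -2805.22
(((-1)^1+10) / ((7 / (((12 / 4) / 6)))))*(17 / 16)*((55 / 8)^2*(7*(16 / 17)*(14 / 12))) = 63525 / 256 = 248.14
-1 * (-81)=81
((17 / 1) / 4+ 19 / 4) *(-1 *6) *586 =-31644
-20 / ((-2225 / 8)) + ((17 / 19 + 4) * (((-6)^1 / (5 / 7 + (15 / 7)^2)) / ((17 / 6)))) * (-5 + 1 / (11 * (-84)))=809120549 / 82216420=9.84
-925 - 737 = -1662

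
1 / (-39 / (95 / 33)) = -0.07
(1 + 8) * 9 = 81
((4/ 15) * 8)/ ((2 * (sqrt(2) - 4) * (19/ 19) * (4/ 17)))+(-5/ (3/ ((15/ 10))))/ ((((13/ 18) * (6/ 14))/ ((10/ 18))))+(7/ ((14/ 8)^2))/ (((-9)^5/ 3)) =-51787013/ 8955765 - 34 * sqrt(2)/ 105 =-6.24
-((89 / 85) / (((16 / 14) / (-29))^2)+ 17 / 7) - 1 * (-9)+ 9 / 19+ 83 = -422641493 / 723520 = -584.15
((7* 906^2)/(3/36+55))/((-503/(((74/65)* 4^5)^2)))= -395912336243687424/1404740675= -281840159.75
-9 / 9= -1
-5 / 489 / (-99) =5 / 48411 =0.00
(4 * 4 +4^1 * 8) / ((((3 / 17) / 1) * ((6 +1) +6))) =272 / 13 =20.92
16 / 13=1.23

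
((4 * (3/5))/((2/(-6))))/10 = -18/25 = -0.72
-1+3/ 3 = 0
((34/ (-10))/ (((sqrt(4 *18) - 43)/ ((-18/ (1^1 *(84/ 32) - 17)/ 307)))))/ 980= 3672 *sqrt(2)/ 76852806625 + 26316/ 76852806625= 0.00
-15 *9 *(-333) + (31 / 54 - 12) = 2426953 / 54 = 44943.57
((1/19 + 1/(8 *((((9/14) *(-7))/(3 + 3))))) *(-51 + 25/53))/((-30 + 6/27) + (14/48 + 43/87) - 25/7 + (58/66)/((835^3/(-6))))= -543104399096259000/3069293014904311471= -0.18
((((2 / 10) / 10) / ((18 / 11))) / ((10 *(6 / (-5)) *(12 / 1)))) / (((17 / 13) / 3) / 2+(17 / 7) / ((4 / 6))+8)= -1001 / 139881600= -0.00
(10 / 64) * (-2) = -5 / 16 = -0.31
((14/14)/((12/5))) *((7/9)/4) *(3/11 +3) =0.27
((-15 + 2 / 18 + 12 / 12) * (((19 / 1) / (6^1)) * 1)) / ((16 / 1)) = -2375 / 864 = -2.75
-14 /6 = -7 /3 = -2.33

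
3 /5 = 0.60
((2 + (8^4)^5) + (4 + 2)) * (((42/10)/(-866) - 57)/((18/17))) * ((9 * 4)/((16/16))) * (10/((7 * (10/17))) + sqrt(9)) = -12130425078570357673927.86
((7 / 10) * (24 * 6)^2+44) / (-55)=-72796 / 275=-264.71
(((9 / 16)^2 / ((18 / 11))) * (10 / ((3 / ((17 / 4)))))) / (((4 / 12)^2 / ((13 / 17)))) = 19305 / 1024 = 18.85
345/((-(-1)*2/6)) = 1035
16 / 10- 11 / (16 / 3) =-37 / 80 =-0.46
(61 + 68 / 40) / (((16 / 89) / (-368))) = -1283469 / 10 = -128346.90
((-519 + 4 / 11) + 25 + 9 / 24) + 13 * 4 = -441.26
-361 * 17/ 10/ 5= -6137/ 50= -122.74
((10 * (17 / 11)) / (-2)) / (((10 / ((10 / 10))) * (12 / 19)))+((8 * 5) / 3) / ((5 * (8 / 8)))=127 / 88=1.44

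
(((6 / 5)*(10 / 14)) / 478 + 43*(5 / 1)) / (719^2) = 359698 / 864875753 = 0.00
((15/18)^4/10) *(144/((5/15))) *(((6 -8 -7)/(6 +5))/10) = -1.70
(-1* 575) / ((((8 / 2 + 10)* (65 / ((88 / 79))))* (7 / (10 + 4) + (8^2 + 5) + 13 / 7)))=-0.01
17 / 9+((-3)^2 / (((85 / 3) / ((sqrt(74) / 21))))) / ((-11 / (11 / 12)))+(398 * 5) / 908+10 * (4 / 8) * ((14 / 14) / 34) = 146828 / 34731 - 3 * sqrt(74) / 2380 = 4.22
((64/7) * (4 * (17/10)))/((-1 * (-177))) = 2176/6195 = 0.35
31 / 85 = 0.36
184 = 184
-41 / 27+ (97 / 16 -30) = -10997 / 432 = -25.46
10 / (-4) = -5 / 2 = -2.50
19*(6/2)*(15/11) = 77.73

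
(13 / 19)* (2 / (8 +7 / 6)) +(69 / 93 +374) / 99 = 1147139 / 291555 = 3.93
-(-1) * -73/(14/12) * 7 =-438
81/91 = 0.89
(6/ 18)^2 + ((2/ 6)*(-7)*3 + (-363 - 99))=-468.89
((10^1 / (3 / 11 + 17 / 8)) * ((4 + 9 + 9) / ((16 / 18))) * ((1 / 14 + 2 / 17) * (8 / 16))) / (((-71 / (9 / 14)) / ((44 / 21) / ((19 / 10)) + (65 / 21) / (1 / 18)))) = -8332075125 / 1659730009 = -5.02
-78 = -78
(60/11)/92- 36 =-9093/253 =-35.94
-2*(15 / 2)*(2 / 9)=-10 / 3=-3.33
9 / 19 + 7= 142 / 19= 7.47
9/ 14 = 0.64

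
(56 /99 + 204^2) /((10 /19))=7828076 /99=79071.47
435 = 435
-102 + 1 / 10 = -1019 / 10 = -101.90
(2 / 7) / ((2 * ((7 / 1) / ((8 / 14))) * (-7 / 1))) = -4 / 2401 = -0.00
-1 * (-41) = 41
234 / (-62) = -117 / 31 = -3.77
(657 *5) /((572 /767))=193815 /44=4404.89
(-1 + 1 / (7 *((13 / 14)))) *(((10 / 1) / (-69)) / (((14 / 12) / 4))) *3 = 2640 / 2093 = 1.26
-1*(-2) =2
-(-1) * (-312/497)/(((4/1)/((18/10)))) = -702/2485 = -0.28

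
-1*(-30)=30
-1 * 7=-7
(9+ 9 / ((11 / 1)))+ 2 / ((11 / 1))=10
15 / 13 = 1.15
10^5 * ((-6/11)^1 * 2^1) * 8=-9600000/11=-872727.27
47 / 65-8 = -473 / 65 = -7.28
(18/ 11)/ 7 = 18/ 77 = 0.23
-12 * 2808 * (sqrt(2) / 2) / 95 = -16848 * sqrt(2) / 95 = -250.81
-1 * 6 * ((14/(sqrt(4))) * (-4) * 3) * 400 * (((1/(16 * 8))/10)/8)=315/16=19.69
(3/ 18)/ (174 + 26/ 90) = 15/ 15686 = 0.00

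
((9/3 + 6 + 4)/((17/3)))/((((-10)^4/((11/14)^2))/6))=14157/16660000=0.00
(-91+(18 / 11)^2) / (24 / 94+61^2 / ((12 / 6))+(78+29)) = -1004578 / 22381249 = -0.04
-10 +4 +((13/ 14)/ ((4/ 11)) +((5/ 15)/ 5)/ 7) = -2887/ 840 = -3.44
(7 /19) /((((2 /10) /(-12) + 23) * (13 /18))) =1080 /48659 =0.02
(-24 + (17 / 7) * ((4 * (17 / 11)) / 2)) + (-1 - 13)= -2348 / 77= -30.49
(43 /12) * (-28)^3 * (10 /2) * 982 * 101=-39008941813.33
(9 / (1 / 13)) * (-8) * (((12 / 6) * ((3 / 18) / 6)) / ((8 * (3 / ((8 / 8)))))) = -13 / 6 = -2.17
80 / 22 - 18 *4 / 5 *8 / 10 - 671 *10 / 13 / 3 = -1929802 / 10725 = -179.93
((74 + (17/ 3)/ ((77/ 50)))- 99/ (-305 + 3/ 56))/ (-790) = -153855176/ 1558190865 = -0.10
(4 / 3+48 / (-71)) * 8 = 1120 / 213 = 5.26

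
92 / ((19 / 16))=1472 / 19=77.47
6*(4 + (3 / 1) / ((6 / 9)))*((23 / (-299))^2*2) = 102 / 169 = 0.60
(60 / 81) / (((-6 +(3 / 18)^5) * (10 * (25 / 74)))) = -42624 / 1166375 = -0.04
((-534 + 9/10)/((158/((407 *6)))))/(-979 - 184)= 6509151/918770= 7.08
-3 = -3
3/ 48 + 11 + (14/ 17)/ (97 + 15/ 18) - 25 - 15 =-4618933/ 159664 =-28.93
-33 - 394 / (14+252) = -4586 / 133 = -34.48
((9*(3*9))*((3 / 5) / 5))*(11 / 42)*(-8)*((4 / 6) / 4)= -1782 / 175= -10.18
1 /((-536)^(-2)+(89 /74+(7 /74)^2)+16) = 393308224 /6769485193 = 0.06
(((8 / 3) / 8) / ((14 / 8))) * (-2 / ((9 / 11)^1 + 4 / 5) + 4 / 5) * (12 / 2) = -1552 / 3115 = -0.50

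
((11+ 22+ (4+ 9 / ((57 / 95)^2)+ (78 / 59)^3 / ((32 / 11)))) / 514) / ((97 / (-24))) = -154759503 / 5119893091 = -0.03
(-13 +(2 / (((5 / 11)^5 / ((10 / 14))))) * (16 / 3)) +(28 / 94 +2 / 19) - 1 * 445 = -761127874 / 11720625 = -64.94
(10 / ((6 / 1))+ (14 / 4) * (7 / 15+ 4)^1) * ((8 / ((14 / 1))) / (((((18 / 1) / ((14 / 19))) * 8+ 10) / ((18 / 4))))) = 1557 / 7190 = 0.22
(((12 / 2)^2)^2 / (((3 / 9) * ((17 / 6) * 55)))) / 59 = 23328 / 55165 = 0.42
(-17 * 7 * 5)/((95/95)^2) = -595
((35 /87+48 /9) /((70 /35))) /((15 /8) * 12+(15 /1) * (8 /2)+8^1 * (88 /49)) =24451 /825891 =0.03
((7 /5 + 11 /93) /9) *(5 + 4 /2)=4942 /4185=1.18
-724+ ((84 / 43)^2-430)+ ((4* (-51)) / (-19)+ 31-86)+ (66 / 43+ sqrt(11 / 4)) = -41908197 / 35131+ sqrt(11) / 2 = -1191.25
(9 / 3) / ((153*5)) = 1 / 255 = 0.00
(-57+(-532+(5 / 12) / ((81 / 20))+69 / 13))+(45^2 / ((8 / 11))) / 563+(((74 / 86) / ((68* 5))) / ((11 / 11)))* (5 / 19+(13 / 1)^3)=-566247817947911 / 988072904520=-573.08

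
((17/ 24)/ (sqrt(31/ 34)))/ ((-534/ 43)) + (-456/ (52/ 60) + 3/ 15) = -34187/ 65 - 731 * sqrt(1054)/ 397296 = -526.01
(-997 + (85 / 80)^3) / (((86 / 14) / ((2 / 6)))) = -28551593 / 528384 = -54.04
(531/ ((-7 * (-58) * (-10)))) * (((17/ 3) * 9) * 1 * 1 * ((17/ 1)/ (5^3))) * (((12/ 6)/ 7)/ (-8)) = 460377/ 14210000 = 0.03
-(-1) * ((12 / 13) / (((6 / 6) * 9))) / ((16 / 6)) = 1 / 26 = 0.04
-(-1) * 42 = 42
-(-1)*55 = 55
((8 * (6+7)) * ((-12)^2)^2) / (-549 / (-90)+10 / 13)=280350720 / 893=313942.58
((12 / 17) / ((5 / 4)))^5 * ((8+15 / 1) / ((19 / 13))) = 0.90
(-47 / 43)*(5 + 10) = -705 / 43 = -16.40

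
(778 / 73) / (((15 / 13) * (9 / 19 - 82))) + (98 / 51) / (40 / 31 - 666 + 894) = -10751465573 / 102478292790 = -0.10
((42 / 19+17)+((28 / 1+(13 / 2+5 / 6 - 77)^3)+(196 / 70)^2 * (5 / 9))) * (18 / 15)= -1734307976 / 4275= -405686.08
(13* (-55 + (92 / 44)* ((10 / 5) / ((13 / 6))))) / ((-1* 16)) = 7589 / 176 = 43.12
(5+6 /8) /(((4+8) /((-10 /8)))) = -115 /192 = -0.60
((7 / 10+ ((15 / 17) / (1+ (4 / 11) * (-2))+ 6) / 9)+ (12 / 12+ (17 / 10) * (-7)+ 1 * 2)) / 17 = -5488 / 13005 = -0.42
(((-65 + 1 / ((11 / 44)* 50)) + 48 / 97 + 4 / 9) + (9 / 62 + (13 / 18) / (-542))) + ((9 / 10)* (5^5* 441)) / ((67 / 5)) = 1515044791257301 / 16379429700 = 92496.80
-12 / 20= -0.60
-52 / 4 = -13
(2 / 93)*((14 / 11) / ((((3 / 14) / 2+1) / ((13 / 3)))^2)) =3709888 / 8847927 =0.42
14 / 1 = 14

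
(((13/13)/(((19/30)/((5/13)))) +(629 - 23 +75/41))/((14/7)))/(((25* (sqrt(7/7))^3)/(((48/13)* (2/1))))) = 295758576/3291275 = 89.86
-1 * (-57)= 57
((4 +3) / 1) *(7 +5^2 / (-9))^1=266 / 9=29.56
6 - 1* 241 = -235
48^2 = 2304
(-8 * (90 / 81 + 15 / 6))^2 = 67600 / 81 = 834.57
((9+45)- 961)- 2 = -909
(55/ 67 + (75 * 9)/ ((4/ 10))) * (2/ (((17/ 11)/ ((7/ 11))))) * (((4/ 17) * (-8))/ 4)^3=-144.90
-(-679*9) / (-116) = -6111 / 116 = -52.68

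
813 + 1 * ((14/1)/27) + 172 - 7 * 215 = -14026/27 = -519.48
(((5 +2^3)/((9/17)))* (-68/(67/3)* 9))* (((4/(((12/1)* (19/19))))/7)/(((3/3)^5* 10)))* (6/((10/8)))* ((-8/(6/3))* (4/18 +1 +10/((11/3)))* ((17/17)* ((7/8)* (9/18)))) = 5875948/55275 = 106.30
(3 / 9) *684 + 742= 970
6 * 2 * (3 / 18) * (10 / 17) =20 / 17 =1.18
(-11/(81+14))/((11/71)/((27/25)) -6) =21087/1066565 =0.02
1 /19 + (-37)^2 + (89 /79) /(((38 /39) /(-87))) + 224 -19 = 4423329 /3002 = 1473.46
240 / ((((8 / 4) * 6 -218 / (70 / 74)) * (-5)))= 840 / 3823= 0.22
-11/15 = -0.73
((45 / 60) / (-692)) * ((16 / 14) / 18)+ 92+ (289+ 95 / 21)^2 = 26320543835 / 305172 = 86248.23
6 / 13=0.46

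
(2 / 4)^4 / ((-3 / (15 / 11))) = -5 / 176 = -0.03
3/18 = 1/6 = 0.17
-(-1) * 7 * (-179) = -1253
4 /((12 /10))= 10 /3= 3.33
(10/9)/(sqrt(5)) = 2 * sqrt(5)/9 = 0.50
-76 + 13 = -63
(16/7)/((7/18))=288/49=5.88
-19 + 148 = 129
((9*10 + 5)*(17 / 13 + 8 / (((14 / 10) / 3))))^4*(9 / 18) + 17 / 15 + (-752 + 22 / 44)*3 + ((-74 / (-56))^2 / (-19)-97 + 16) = 1475815449739557882662153 / 312701822160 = 4719561400523.05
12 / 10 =6 / 5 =1.20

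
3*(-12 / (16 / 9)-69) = -909 / 4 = -227.25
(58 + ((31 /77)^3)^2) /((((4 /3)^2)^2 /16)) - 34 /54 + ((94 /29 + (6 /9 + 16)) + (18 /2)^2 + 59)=1182639453789063749 /2611115577754992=452.92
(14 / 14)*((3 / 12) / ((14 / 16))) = 2 / 7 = 0.29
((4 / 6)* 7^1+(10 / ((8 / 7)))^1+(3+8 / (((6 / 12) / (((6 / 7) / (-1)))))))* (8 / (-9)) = -2.40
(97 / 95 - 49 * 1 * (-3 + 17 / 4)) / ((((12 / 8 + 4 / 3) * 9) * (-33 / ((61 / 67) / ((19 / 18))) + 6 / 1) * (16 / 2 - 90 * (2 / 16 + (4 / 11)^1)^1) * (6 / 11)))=-0.00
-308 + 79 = -229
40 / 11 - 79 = -829 / 11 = -75.36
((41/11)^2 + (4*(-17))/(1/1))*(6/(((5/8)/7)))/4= -549948/605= -909.00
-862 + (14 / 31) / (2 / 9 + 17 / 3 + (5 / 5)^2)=-828319 / 961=-861.93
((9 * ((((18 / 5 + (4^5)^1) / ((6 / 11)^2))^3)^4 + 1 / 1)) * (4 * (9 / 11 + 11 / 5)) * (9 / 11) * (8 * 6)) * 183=4120990585600976495694167267924849827776282626353066936228288992907463 / 1831167155039062500000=2250472096040335230588270000000000000000000000000.00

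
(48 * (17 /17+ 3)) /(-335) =-192 /335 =-0.57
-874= -874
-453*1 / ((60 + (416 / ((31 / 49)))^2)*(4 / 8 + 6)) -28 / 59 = -75658535759 / 159369221986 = -0.47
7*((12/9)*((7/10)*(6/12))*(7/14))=49/30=1.63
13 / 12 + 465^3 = 1206535513 / 12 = 100544626.08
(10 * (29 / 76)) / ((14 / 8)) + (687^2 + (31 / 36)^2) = 81352856245 / 172368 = 471971.92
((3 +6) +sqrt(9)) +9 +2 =23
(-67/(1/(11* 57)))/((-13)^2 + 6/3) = -737/3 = -245.67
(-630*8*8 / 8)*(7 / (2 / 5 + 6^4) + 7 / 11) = -16473240 / 5093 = -3234.49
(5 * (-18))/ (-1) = 90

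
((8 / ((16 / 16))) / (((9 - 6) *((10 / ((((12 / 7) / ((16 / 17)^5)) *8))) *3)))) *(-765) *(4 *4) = -20204.44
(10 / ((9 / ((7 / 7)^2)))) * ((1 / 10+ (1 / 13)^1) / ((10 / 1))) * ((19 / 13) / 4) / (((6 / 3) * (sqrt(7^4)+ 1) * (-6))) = -437 / 36504000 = -0.00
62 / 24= 31 / 12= 2.58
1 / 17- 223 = -3790 / 17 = -222.94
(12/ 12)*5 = 5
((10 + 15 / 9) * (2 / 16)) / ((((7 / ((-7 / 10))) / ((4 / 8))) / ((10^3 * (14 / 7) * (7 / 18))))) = -6125 / 108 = -56.71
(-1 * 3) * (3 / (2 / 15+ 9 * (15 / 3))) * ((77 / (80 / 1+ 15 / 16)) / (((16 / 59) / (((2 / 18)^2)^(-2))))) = -114968403 / 25049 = -4589.74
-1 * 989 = -989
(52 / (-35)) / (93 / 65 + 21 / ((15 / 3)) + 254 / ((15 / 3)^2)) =-845 / 8981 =-0.09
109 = 109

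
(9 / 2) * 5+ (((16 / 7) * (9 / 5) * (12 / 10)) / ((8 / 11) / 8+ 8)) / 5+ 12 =5392383 / 155750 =34.62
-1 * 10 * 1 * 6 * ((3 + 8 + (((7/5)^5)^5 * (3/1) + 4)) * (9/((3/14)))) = -2029948808504424695645184/59604644775390625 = -34056889.63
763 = 763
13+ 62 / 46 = 330 / 23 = 14.35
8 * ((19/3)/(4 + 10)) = 76/21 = 3.62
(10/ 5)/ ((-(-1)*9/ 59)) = 118/ 9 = 13.11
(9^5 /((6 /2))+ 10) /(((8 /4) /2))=19693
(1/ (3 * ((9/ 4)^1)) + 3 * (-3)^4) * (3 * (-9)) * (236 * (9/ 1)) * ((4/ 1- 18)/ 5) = 39043368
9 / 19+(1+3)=85 / 19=4.47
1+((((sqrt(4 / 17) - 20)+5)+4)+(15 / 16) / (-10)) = -323 / 32+2 *sqrt(17) / 17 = -9.61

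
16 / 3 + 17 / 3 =11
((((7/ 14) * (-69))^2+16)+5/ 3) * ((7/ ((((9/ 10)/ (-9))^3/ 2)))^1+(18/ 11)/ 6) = -2232186515/ 132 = -16910503.90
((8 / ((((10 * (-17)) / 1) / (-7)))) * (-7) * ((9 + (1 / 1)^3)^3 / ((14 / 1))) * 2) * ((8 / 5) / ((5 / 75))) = -134400 / 17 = -7905.88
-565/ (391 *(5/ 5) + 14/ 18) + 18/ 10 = 6309/ 17630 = 0.36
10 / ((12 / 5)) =25 / 6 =4.17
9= 9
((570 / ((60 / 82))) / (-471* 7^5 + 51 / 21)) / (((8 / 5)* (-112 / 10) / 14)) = 136325 / 1773205184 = 0.00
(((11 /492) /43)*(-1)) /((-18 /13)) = 143 /380808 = 0.00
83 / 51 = 1.63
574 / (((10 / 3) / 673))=579453 / 5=115890.60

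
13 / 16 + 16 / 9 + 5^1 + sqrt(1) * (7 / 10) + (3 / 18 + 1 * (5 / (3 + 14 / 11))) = 325783 / 33840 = 9.63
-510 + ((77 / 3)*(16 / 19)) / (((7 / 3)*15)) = -145174 / 285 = -509.38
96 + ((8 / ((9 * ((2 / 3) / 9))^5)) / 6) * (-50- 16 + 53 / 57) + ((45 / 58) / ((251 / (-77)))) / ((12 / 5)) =-311417727 / 553204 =-562.93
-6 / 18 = -1 / 3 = -0.33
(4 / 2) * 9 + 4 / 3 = 58 / 3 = 19.33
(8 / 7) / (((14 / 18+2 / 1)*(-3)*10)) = -12 / 875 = -0.01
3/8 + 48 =387/8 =48.38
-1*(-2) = 2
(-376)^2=141376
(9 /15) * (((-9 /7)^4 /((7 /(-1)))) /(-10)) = 19683 /840350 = 0.02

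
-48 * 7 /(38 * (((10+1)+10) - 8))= -168 /247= -0.68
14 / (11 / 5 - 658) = -70 / 3279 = -0.02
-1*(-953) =953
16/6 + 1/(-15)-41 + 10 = -28.40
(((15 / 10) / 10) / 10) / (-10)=-3 / 2000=-0.00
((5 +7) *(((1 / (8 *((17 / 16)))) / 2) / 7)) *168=16.94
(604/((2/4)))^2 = 1459264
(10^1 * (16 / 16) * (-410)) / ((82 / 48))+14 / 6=-7193 / 3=-2397.67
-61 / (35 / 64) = -3904 / 35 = -111.54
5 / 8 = 0.62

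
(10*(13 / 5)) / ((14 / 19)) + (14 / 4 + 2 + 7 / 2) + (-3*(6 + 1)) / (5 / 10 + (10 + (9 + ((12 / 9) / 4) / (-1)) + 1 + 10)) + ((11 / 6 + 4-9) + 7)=360509 / 7602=47.42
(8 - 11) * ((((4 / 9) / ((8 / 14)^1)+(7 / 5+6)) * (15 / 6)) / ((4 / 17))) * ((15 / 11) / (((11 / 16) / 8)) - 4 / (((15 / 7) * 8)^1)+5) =-5378.71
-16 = -16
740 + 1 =741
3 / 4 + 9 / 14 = 39 / 28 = 1.39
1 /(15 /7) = 7 /15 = 0.47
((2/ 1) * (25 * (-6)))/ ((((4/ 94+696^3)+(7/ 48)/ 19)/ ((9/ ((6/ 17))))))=-327909600/ 14451749169257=-0.00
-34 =-34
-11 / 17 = -0.65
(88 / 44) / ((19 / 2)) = 4 / 19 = 0.21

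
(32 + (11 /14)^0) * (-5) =-165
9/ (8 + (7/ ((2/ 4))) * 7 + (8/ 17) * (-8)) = 153/ 1738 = 0.09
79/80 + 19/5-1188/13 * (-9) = 860339/1040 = 827.25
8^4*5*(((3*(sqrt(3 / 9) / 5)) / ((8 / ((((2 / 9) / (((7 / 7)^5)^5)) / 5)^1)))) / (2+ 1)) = 1024*sqrt(3) / 135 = 13.14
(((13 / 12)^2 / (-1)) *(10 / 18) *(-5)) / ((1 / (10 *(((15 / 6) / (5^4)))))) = 169 / 1296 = 0.13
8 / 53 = 0.15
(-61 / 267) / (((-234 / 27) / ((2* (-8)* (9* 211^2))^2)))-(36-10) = 1253587476191486 / 1157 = 1083480964729.03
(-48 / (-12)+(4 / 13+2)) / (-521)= -82 / 6773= -0.01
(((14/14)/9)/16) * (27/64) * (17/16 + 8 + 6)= 0.04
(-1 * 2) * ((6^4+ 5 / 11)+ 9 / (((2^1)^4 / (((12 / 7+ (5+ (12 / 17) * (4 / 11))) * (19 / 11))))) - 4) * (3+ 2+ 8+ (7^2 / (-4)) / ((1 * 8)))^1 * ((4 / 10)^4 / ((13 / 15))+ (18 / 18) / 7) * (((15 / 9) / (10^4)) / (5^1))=-71805864339067 / 419298880000000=-0.17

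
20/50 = 2/5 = 0.40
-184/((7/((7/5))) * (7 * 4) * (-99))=46/3465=0.01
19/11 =1.73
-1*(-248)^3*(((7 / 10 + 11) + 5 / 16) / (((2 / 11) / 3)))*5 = 15116191728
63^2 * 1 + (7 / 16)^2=1016113 / 256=3969.19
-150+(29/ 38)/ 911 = -5192671/ 34618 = -150.00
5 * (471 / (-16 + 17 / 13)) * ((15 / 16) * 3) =-450.81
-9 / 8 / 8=-9 / 64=-0.14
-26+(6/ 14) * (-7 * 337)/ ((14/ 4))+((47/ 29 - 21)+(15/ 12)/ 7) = -271255/ 812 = -334.06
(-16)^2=256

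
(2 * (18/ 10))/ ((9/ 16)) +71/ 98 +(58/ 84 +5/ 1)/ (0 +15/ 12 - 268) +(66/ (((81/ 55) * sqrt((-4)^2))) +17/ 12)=556850803/ 28232820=19.72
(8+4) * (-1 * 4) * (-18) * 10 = 8640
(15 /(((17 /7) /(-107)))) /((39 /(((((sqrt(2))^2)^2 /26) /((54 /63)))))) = -26215 /8619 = -3.04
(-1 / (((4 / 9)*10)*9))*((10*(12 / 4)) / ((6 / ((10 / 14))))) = -5 / 56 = -0.09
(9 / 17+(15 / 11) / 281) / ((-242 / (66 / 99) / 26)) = -243308 / 6358187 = -0.04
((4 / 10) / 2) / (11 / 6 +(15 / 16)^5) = 3145728 / 40226465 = 0.08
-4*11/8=-11/2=-5.50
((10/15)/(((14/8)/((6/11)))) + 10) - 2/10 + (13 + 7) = 11553/385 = 30.01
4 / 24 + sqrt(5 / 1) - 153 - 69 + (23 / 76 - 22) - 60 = -69205 / 228 + sqrt(5) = -301.29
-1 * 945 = -945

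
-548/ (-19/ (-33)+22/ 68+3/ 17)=-36168/ 71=-509.41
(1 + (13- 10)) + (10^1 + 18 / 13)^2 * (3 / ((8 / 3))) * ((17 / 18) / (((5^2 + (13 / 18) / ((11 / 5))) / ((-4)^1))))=-884828 / 49855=-17.75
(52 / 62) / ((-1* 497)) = -26 / 15407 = -0.00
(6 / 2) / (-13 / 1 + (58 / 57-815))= -171 / 47138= -0.00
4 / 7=0.57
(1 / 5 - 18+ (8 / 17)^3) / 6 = -144899 / 49130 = -2.95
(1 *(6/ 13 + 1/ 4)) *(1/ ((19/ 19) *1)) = 37/ 52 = 0.71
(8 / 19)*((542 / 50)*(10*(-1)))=-4336 / 95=-45.64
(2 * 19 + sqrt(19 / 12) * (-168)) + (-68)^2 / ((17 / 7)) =1942 - 28 * sqrt(57) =1730.60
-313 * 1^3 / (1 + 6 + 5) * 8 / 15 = -13.91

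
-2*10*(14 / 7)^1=-40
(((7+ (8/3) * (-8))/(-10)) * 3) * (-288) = -6192/5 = -1238.40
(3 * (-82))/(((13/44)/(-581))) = 6288744/13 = 483749.54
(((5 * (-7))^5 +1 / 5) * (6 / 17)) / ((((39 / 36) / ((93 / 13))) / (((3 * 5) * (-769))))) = 4056703473677328 / 2873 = 1412009562714.00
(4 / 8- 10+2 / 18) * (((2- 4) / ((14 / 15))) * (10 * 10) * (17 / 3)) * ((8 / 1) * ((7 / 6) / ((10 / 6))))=63844.44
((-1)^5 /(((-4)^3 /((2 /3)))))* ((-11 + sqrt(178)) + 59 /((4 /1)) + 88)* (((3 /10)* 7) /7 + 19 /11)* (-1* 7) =-572887 /42240 -1561* sqrt(178) /10560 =-15.53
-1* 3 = -3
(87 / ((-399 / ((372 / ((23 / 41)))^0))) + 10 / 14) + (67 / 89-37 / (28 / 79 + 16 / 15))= -494095325 / 19933508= -24.79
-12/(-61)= 12/61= 0.20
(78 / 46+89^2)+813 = 200921 / 23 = 8735.70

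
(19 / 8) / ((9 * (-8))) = -19 / 576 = -0.03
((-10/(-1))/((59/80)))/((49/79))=63200/2891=21.86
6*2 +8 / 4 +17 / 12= 185 / 12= 15.42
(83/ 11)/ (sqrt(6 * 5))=83 * sqrt(30)/ 330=1.38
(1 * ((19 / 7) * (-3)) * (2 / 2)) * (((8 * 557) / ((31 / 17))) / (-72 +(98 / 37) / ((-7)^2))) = 276.57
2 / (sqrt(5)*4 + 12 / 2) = -3 / 11 + 2*sqrt(5) / 11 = 0.13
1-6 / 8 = 1 / 4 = 0.25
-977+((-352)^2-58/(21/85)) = 122692.24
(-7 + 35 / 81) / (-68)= 133 / 1377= 0.10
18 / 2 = 9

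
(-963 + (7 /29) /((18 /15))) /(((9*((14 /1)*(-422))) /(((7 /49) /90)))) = 167527 /5828714640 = 0.00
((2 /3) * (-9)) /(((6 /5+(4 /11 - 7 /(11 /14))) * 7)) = 165 /1414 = 0.12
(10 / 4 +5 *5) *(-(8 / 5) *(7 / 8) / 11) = -7 / 2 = -3.50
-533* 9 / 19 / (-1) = 4797 / 19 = 252.47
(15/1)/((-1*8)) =-15/8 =-1.88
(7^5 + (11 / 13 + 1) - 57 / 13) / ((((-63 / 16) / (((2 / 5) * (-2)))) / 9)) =13981312 / 455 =30728.16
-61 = -61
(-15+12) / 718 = -3 / 718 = -0.00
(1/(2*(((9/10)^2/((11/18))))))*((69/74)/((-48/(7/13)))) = -44275/11220768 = -0.00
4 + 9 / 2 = 17 / 2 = 8.50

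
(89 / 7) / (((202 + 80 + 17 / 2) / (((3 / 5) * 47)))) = 25098 / 20335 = 1.23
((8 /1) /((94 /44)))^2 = 30976 /2209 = 14.02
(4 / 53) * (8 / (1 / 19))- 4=396 / 53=7.47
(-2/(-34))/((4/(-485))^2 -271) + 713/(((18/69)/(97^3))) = 1802152919257845259/722454202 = 2494487421.17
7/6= 1.17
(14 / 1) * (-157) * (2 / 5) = -4396 / 5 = -879.20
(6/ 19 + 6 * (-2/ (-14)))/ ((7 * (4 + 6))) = 78/ 4655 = 0.02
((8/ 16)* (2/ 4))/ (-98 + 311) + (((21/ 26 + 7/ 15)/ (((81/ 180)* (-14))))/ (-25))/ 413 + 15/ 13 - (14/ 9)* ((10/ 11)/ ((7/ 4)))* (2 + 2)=-2.08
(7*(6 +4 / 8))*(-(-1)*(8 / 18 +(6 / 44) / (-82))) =654199 / 32472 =20.15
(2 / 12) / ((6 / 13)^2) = 169 / 216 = 0.78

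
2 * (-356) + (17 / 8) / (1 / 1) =-5679 / 8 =-709.88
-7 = -7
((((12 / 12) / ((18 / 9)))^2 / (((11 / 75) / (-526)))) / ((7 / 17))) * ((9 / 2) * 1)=-3017925 / 308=-9798.46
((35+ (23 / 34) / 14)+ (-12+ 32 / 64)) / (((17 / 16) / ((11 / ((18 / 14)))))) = 493196 / 2601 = 189.62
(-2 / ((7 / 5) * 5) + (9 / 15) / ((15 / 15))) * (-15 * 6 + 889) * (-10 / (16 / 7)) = -8789 / 8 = -1098.62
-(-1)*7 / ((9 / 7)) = 49 / 9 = 5.44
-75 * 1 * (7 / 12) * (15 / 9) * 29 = -25375 / 12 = -2114.58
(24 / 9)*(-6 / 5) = -16 / 5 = -3.20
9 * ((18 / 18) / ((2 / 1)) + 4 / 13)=189 / 26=7.27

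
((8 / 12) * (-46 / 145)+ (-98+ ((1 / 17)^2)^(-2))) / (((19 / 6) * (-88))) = -36288913 / 121220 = -299.36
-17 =-17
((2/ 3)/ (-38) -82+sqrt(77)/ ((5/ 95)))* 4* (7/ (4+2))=-65450/ 171+266* sqrt(77)/ 3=395.30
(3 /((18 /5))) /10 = 1 /12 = 0.08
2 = 2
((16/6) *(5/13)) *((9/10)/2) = 6/13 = 0.46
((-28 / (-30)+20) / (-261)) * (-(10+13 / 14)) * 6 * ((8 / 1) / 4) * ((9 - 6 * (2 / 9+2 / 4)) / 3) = 21352 / 1305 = 16.36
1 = 1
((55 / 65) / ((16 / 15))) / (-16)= -0.05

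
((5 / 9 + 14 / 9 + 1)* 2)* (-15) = -280 / 3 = -93.33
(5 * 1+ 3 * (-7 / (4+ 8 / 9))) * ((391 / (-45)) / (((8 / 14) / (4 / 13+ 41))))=-15187613 / 34320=-442.53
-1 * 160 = -160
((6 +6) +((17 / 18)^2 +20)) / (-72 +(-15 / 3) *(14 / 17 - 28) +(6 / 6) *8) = 181169 / 395928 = 0.46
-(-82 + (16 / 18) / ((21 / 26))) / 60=1.35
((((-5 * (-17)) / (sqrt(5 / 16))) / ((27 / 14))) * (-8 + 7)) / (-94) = 476 * sqrt(5) / 1269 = 0.84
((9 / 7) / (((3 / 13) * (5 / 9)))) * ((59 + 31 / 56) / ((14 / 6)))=702351 / 2744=255.96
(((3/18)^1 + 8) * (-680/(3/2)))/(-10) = 3332/9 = 370.22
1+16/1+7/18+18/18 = 331/18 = 18.39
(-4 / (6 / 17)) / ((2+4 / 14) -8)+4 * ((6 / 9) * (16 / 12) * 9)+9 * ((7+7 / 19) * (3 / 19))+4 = 1049519 / 21660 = 48.45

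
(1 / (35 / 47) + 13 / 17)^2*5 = 1572516 / 70805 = 22.21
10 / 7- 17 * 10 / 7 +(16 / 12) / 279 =-133892 / 5859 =-22.85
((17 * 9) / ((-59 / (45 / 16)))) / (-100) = 1377 / 18880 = 0.07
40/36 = 10/9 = 1.11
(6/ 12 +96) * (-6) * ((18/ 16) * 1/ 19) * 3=-15633/ 152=-102.85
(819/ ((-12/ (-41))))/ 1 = 11193/ 4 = 2798.25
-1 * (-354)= 354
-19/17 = -1.12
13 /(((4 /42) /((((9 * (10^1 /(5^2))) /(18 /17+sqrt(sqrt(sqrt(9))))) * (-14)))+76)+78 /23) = 33498779180753250 * 3^(3 /4) /15170262737541928341926023531487+1407378161092315803300 * sqrt(3) /15170262737541928341926023531487+59127924562027287072954120 * 3^(1 /4) /15170262737541928341926023531487+2484130818329122286152882439568 /15170262737541928341926023531487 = 0.16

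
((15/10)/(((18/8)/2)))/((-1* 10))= -2/15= -0.13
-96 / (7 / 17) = -233.14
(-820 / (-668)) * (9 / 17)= 1845 / 2839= 0.65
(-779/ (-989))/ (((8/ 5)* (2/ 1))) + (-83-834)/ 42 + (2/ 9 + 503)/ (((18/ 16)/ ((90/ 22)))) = 2832857869/ 1566576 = 1808.31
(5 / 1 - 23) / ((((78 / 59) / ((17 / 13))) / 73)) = -219657 / 169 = -1299.75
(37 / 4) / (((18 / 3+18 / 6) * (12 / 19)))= 703 / 432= 1.63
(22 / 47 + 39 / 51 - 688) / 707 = -548727 / 564893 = -0.97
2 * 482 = 964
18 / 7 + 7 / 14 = 43 / 14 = 3.07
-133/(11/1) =-133/11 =-12.09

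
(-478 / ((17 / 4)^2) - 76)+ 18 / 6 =-28745 / 289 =-99.46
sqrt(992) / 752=sqrt(62) / 188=0.04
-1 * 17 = -17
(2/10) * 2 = 2/5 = 0.40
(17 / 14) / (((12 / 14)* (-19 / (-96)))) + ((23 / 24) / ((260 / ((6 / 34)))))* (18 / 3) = 2405791 / 335920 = 7.16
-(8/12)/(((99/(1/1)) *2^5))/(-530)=1/2518560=0.00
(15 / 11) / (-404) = -15 / 4444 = -0.00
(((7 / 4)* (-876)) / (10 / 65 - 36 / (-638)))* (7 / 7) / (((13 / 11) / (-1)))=5379297 / 872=6168.92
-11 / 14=-0.79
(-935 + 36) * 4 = -3596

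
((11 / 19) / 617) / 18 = 11 / 211014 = 0.00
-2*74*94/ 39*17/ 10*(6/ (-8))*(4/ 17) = 6956/ 65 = 107.02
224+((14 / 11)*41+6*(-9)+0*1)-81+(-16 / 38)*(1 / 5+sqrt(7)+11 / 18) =1324603 / 9405-8*sqrt(7) / 19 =139.73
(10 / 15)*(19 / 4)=3.17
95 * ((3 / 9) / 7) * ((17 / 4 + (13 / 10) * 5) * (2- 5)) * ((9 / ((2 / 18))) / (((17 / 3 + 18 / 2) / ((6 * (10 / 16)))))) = -14889825 / 4928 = -3021.47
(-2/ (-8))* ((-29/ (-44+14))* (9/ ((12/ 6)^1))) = 87/ 80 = 1.09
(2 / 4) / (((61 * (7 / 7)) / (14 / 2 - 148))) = -141 / 122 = -1.16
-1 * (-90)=90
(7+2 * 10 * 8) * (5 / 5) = 167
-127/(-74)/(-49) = -127/3626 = -0.04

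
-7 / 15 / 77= -1 / 165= -0.01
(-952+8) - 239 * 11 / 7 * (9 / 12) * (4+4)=-22382 / 7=-3197.43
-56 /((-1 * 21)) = 8 /3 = 2.67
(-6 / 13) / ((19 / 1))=-0.02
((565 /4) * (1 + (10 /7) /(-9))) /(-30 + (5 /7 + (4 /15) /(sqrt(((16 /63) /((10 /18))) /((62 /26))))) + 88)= 799980675 /395232608-209615 * sqrt(14105) /1185697824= 2.00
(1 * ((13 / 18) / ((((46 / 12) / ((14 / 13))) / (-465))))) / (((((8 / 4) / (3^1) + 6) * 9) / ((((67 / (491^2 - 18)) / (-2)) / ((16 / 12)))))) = 0.00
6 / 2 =3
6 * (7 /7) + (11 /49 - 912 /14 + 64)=249 /49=5.08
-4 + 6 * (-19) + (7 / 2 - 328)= -885 / 2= -442.50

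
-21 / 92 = -0.23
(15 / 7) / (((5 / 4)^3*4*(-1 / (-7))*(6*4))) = 0.08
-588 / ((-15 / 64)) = 12544 / 5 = 2508.80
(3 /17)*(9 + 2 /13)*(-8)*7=-1176 /13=-90.46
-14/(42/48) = -16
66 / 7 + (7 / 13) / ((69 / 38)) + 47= 356177 / 6279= 56.73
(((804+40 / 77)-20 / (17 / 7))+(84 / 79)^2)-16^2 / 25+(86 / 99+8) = 1463231785474 / 1838130525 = 796.04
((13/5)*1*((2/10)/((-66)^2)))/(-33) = -13/3593700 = -0.00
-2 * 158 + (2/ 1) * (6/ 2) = -310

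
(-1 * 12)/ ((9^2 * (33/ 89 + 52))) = -0.00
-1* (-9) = 9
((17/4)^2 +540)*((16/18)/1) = 8929/18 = 496.06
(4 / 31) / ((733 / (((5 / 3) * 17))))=340 / 68169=0.00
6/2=3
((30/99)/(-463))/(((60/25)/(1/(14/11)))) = -25/116676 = -0.00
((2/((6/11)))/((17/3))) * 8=88/17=5.18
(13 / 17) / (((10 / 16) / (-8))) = -832 / 85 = -9.79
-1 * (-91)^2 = -8281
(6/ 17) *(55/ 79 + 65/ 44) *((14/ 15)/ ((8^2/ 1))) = 10577/ 945472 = 0.01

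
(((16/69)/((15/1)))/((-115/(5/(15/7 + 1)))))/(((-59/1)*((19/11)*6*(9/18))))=56/80056215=0.00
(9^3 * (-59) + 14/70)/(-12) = 107527/30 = 3584.23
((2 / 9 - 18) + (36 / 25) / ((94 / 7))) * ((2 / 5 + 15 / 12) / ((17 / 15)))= -1027763 / 39950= -25.73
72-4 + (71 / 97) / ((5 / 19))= 34329 / 485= 70.78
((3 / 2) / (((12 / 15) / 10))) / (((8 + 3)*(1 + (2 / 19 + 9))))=475 / 2816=0.17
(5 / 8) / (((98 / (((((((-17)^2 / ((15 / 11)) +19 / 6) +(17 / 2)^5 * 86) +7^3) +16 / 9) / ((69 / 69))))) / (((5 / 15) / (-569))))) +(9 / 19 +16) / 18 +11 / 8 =-43822989125 / 3661555968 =-11.97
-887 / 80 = -11.09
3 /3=1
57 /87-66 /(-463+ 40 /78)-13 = -6382600 /523073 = -12.20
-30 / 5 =-6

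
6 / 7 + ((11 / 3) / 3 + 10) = 761 / 63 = 12.08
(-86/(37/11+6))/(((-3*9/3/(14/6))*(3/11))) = 72842/8343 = 8.73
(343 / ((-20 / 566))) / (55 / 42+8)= -2038449 / 1955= -1042.68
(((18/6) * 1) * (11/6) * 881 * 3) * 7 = 203511/2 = 101755.50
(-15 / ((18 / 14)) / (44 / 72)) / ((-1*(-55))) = -42 / 121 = -0.35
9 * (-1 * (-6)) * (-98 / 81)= -196 / 3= -65.33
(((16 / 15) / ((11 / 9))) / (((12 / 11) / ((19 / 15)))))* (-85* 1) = -1292 / 15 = -86.13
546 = 546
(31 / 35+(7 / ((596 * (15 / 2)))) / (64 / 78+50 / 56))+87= 857533122 / 9757265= 87.89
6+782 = 788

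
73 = 73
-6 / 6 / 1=-1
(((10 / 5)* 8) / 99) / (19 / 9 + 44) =16 / 4565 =0.00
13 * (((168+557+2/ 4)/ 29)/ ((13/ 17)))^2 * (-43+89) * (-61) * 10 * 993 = -4238474664380655/ 10933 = -387677185070.95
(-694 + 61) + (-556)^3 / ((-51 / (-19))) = -64034215.43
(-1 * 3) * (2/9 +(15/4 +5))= -26.92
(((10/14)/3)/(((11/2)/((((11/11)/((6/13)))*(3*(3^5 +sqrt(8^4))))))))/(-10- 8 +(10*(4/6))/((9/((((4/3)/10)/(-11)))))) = -538785/112322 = -4.80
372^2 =138384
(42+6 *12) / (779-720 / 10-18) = 0.17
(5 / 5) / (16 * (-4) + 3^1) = -1 / 61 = -0.02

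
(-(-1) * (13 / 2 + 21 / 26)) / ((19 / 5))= 25 / 13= 1.92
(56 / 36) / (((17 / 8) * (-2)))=-56 / 153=-0.37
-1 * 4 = -4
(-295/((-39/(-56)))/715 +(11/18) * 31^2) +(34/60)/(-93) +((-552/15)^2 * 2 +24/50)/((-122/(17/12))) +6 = 887807273711/1581916050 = 561.22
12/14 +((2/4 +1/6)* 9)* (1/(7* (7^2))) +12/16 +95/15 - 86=-321221/4116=-78.04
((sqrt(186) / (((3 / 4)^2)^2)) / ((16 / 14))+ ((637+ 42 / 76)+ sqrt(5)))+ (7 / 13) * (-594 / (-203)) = sqrt(5)+ 224 * sqrt(186) / 81+ 9156151 / 14326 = 679.08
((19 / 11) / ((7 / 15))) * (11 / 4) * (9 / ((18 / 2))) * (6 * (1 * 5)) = 4275 / 14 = 305.36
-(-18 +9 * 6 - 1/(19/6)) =-678/19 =-35.68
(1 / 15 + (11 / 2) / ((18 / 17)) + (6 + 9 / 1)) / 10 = 3647 / 1800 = 2.03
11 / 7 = 1.57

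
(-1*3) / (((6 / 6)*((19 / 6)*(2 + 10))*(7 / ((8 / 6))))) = -2 / 133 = -0.02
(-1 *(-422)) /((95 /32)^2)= 432128 /9025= 47.88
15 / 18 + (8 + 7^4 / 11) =14989 / 66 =227.11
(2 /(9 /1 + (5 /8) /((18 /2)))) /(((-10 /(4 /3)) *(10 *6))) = -8 /16325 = -0.00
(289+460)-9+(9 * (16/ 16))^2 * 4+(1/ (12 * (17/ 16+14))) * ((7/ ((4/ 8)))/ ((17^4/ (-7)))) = 64250366320/ 60385683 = 1064.00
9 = 9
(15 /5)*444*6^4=1726272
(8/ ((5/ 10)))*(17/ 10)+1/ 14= 1909/ 70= 27.27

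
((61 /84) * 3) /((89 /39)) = 2379 /2492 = 0.95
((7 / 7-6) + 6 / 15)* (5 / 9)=-23 / 9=-2.56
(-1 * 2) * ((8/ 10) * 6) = -48/ 5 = -9.60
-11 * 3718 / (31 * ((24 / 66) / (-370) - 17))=83227430 / 1072507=77.60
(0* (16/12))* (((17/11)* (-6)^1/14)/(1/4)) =0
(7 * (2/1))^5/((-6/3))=-268912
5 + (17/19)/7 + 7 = 1613/133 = 12.13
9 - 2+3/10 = 73/10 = 7.30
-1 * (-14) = 14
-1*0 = 0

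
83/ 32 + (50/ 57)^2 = 349667/ 103968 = 3.36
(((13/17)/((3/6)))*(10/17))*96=24960/289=86.37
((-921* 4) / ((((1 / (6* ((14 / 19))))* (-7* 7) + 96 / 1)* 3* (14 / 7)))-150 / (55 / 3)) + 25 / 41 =-6802853 / 459569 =-14.80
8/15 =0.53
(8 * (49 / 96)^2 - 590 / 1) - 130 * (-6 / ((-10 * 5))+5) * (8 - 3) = -4511135 / 1152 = -3915.92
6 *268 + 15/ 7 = 11271/ 7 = 1610.14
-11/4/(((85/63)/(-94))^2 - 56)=0.05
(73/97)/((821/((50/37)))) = 3650/2946569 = 0.00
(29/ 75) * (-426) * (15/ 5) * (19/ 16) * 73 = -8567499/ 200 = -42837.50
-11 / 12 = -0.92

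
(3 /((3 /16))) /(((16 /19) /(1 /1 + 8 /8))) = 38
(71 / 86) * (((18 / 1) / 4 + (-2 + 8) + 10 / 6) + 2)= 6035 / 516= 11.70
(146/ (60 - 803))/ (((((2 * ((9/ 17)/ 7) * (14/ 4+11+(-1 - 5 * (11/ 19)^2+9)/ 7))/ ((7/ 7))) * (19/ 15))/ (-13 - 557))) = 2195204900/ 57841807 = 37.95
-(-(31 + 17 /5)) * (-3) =-516 /5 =-103.20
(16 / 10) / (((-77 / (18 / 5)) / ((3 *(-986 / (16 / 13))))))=179.78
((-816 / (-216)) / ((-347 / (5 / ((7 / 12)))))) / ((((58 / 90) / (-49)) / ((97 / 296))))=865725 / 372331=2.33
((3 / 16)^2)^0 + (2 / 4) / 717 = 1435 / 1434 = 1.00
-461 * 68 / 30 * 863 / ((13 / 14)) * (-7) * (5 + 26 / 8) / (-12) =-4673635.14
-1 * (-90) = 90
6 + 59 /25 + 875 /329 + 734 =875398 /1175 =745.02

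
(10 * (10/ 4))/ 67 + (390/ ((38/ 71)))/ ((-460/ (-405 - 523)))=43052261/ 29279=1470.41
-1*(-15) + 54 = 69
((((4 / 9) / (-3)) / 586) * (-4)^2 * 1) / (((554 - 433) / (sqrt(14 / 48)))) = -0.00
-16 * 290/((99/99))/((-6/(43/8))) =12470/3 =4156.67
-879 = -879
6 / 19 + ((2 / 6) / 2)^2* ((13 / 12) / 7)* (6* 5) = 4259 / 9576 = 0.44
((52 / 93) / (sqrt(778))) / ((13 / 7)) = 14 *sqrt(778) / 36177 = 0.01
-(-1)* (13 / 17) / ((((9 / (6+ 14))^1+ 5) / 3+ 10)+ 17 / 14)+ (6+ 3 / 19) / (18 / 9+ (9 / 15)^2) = 21405045 / 8022997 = 2.67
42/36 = 7/6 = 1.17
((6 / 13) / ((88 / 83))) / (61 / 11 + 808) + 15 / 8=581851 / 310232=1.88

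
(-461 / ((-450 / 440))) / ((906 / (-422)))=-4279924 / 20385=-209.95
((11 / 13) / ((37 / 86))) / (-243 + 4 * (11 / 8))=-1892 / 228475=-0.01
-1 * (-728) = 728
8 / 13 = 0.62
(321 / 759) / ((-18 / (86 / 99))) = -4601 / 225423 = -0.02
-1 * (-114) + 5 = 119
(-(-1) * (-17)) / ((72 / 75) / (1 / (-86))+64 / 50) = 425 / 2032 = 0.21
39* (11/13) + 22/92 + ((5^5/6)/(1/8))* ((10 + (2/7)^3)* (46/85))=6071255599/268226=22634.85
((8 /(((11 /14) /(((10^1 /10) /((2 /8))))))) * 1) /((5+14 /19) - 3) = 2128 /143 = 14.88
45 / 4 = 11.25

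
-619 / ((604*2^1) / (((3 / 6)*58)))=-17951 / 1208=-14.86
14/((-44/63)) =-441/22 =-20.05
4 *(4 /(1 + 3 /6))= 32 /3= 10.67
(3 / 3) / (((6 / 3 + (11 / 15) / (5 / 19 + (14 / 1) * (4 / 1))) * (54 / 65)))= 26725 / 44694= 0.60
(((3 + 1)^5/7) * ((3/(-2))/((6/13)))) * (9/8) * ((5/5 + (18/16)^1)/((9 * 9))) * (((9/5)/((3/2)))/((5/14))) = -3536/75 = -47.15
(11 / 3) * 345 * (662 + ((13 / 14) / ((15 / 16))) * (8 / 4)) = 17638654 / 21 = 839935.90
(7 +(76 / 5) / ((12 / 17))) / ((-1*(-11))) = 428 / 165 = 2.59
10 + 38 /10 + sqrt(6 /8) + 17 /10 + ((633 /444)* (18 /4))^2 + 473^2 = sqrt(3) /2 + 19607204313 /87616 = 223786.53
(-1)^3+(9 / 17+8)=128 / 17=7.53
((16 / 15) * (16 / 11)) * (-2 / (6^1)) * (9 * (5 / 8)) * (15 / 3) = -160 / 11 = -14.55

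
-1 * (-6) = 6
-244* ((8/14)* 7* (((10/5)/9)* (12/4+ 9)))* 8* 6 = -124928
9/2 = 4.50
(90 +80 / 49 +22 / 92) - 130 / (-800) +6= 8838771 / 90160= 98.03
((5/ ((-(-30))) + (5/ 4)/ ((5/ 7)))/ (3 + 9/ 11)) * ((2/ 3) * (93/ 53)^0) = 253/ 756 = 0.33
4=4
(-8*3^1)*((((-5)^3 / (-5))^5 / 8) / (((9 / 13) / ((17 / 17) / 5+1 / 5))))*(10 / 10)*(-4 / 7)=203125000 / 21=9672619.05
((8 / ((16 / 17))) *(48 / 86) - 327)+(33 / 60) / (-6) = -1663313 / 5160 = -322.35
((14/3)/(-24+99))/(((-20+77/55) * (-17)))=14/71145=0.00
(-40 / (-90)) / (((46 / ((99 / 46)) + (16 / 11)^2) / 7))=847 / 6395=0.13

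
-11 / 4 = -2.75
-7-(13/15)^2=-1744/225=-7.75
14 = 14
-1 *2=-2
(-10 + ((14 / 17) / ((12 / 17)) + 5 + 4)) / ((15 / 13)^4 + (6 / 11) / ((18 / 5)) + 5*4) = 314171 / 41327380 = 0.01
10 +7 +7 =24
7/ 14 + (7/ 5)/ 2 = 6/ 5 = 1.20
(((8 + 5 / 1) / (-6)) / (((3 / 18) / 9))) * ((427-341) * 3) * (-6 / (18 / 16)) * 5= 804960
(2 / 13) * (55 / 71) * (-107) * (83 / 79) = -976910 / 72917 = -13.40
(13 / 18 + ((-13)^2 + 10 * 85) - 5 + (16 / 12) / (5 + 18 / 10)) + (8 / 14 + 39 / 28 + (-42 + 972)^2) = 3709587925 / 4284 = 865916.88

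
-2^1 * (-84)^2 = -14112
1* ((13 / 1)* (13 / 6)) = 169 / 6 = 28.17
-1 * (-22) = 22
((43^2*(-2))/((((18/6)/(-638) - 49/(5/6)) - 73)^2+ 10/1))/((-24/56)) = 263418524600/530657549547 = 0.50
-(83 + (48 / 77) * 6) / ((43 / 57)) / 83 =-380703 / 274813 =-1.39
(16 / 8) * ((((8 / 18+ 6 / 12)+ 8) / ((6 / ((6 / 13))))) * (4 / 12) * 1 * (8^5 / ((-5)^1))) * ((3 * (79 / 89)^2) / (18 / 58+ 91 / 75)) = -2387085639680 / 511878783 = -4663.38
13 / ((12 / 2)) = 13 / 6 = 2.17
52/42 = 26/21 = 1.24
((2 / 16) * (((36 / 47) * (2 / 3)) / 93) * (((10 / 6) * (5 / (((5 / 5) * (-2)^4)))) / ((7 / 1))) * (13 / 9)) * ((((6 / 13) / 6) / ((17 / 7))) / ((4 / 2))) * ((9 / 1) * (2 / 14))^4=6075 / 1903051808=0.00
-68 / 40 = -17 / 10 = -1.70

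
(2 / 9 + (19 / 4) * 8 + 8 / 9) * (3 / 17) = 352 / 51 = 6.90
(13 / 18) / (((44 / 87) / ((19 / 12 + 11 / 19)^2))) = 91629473 / 13723776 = 6.68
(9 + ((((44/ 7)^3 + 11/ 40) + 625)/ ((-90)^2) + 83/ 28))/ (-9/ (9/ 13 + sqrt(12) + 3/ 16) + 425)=3627689463632 * sqrt(3)/ 33962191790302125 + 13208775544586623/ 465767201695572000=0.03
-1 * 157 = -157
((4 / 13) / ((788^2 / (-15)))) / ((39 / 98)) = -245 / 13117442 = -0.00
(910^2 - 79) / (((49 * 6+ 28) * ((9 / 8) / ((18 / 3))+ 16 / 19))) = 125859192 / 50393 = 2497.55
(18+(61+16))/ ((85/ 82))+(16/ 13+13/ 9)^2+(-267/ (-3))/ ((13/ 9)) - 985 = -191890669/ 232713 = -824.58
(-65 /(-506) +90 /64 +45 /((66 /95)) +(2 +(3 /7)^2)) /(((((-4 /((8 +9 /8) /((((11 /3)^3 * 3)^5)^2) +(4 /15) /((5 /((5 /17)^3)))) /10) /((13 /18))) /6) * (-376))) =1643589729180620351201856508408998111330545 /613794483263967431842554701178029356502224896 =0.00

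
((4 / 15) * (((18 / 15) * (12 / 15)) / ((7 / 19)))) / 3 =608 / 2625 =0.23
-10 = -10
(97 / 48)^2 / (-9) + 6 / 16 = -1633 / 20736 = -0.08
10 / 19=0.53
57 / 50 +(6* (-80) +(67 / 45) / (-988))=-106450913 / 222300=-478.86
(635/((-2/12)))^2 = 14516100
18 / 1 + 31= 49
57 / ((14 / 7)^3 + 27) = 57 / 35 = 1.63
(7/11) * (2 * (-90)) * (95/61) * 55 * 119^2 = -8475358500/61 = -138940303.28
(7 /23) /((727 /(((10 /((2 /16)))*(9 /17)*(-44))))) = -221760 /284257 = -0.78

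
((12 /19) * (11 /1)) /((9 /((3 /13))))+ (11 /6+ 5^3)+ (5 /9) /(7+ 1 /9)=6027097 /47424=127.09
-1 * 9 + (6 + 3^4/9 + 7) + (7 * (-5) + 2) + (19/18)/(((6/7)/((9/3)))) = -587/36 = -16.31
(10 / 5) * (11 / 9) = 22 / 9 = 2.44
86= 86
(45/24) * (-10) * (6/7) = -225/14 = -16.07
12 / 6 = 2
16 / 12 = 4 / 3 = 1.33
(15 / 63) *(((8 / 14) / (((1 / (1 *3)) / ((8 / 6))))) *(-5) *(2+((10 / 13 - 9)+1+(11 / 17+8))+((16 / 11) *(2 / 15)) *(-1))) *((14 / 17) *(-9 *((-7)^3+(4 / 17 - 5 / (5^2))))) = -109614318592 / 4917913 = -22288.79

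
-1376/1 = -1376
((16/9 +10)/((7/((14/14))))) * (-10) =-16.83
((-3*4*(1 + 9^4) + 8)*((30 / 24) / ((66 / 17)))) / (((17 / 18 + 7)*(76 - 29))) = -5019420 / 73931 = -67.89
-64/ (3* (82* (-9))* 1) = 32/ 1107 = 0.03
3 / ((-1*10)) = -3 / 10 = -0.30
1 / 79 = 0.01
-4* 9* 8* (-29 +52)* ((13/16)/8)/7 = -2691/28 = -96.11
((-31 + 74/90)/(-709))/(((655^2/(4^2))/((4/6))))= 43456/41064127875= 0.00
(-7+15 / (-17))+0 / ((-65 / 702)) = -134 / 17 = -7.88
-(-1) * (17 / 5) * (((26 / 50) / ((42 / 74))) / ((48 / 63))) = 4.09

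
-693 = -693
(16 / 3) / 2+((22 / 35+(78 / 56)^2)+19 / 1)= 285007 / 11760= 24.24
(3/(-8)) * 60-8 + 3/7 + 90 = 839/14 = 59.93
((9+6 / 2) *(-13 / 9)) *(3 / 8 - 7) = 689 / 6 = 114.83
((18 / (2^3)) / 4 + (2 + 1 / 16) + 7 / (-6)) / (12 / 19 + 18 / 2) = 665 / 4392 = 0.15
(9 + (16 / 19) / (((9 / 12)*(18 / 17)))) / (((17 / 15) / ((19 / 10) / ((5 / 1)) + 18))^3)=4005718195999 / 93347000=42912.13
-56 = -56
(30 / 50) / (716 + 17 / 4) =12 / 14405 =0.00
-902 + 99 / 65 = -58531 / 65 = -900.48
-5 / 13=-0.38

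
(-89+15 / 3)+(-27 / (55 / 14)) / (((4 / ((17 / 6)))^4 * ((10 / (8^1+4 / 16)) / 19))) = -45514693 / 409600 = -111.12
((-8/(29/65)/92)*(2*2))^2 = 270400/444889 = 0.61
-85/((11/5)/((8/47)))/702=-0.01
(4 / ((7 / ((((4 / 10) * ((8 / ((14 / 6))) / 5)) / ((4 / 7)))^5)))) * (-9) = -8957952 / 68359375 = -0.13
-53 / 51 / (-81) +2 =8315 / 4131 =2.01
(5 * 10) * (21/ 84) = 25/ 2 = 12.50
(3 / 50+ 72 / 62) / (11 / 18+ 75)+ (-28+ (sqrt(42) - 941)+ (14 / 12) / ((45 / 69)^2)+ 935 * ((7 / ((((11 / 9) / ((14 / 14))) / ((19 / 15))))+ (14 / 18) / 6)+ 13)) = sqrt(42)+ 57252014572 / 3164325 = 18099.44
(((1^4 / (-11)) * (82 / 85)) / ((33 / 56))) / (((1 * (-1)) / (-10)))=-9184 / 6171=-1.49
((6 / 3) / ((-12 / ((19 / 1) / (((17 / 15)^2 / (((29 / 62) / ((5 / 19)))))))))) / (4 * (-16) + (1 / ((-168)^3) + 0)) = 186150545280 / 2718737998591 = 0.07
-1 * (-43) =43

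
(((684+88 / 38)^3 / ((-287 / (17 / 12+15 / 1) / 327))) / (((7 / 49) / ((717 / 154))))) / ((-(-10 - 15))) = -170692586105157120 / 21653863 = -7882777595.16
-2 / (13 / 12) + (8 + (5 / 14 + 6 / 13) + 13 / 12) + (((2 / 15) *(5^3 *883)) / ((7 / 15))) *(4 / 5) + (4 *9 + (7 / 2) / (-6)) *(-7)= 24988.71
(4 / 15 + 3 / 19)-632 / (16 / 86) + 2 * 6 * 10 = -933824 / 285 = -3276.58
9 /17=0.53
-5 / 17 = -0.29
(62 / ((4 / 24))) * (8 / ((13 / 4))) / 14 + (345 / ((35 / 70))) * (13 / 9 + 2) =666686 / 273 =2442.07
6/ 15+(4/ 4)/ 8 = 21/ 40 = 0.52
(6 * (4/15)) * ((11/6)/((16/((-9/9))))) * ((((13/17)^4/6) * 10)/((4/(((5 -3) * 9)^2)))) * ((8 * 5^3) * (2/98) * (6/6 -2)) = 706884750/4092529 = 172.73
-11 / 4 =-2.75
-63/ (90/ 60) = -42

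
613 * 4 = 2452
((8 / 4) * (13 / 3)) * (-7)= -182 / 3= -60.67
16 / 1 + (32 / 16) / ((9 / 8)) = 160 / 9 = 17.78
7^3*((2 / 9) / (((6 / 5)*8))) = 1715 / 216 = 7.94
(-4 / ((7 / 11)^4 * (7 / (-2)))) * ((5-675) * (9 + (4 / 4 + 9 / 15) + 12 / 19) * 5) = -83733635920 / 319333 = -262214.16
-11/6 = -1.83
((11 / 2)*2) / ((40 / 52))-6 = 83 / 10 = 8.30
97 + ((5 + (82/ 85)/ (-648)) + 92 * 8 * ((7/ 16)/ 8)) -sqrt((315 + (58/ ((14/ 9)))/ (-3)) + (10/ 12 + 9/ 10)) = 979381/ 6885 -4 * sqrt(209685)/ 105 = 124.80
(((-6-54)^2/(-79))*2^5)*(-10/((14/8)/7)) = 4608000/79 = 58329.11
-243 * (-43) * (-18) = -188082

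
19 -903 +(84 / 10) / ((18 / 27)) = -4357 / 5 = -871.40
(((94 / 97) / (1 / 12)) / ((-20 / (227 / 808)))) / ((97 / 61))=-1952427 / 19006180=-0.10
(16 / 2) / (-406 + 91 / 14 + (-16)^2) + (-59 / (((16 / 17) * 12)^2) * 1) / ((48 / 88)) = -57368951 / 63479808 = -0.90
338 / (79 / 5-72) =-1690 / 281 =-6.01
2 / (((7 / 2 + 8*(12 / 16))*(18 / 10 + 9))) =10 / 513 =0.02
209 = 209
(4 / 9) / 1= 4 / 9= 0.44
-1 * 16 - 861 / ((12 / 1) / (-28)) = 1993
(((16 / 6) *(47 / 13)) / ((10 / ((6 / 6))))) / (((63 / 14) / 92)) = 34592 / 1755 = 19.71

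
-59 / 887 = -0.07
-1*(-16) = 16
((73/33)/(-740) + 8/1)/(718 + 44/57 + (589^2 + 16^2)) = 3710453/161416680260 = 0.00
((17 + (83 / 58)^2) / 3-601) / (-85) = 400081 / 57188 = 7.00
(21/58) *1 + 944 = 944.36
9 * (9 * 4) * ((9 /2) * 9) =13122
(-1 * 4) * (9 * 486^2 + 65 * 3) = -8503836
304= 304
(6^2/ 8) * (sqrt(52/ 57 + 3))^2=669/ 38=17.61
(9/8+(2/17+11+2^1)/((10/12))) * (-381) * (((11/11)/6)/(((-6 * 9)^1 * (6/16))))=485521/9180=52.89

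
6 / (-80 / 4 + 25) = 6 / 5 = 1.20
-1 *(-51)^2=-2601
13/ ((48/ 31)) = 403/ 48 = 8.40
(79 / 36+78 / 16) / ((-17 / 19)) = -9671 / 1224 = -7.90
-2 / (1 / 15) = -30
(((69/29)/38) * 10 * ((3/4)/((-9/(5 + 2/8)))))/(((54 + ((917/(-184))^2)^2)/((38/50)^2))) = -657433819392/2787591149985625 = -0.00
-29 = -29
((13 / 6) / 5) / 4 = 13 / 120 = 0.11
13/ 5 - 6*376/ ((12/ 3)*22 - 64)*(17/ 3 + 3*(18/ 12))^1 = -14296/ 15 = -953.07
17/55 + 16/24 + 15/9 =436/165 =2.64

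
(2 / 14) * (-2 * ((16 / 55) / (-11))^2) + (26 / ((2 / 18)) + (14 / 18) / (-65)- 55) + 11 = 56953503301 / 299774475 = 189.99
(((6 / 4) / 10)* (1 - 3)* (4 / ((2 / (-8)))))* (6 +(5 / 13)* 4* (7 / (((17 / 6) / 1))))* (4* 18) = 3742848 / 1105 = 3387.19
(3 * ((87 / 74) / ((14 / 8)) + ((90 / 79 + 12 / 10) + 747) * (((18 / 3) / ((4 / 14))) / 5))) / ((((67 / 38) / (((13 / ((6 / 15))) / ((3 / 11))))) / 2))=8749977979314 / 6854435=1276542.56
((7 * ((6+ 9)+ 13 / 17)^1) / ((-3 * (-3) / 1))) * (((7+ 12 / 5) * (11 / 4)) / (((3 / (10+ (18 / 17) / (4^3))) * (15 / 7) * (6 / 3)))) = 9248647639 / 37454400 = 246.93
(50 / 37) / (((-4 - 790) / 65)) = -1625 / 14689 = -0.11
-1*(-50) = 50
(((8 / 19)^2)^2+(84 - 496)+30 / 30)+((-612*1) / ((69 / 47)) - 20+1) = -2538298230 / 2997383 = -846.84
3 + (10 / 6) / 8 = 77 / 24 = 3.21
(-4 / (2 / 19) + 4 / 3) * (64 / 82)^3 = -3604480 / 206763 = -17.43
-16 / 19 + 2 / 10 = -61 / 95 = -0.64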